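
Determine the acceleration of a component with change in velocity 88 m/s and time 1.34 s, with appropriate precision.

acceleration = 88 m/s ÷ 1.34 s = 65.671641791… m/s².
88 has 2 significant figures; 1.34 has 3.
Division/multiplication keeps the fewest: 2 significant figures.
Rounded: 66 m/s².

66 m/s²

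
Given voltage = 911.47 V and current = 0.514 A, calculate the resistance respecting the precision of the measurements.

1.77 × 10³ Ω

resistance = 911.47 V ÷ 0.514 A = 1773.28793774… Ω.
911.47 has 5 significant figures; 0.514 has 3.
Division/multiplication keeps the fewest: 3 significant figures.
Rounded: 1.77 × 10³ Ω.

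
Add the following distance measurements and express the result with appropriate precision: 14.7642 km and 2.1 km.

16.9 km

14.7642 km + 2.1 km = 16.8642 km.
Addition/subtraction keeps the fewest decimal places: 14.7642 → 4 decimal places, 2.1 → 1 decimal place; limit is 1.
Rounded to 1 decimal place: 16.9 km.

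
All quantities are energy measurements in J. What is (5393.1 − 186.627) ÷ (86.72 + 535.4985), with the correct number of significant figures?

5393.1 − 186.627 = 5206.473, limited to 1 d.p. → 5 s.f.; 86.72 + 535.4985 = 622.2185, limited to 2 d.p. → 5 s.f.
Carrying full precision, 5206.473 ÷ 622.2185 = 8.36759594901…; keep min(5, 5) = 5 s.f.
Rounded to 5 significant figures: 8.3676.

8.3676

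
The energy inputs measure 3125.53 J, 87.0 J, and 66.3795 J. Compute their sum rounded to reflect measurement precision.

3125.53 J + 87.0 J + 66.3795 J = 3278.9095 J.
Addition/subtraction keeps the fewest decimal places: 3125.53 → 2 decimal places, 87.0 → 1 decimal place, 66.3795 → 4 decimal places; limit is 1.
Rounded to 1 decimal place: 3278.9 J.

3278.9 J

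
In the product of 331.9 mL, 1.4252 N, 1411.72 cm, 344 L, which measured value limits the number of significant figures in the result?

344 L

331.9 mL → 4 s.f.; 1.4252 N → 5 s.f.; 1411.72 cm → 6 s.f.; 344 L → 3 s.f.
The fewest is 3 significant figures, from 344 L.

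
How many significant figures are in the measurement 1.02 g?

1.02: zeros between nonzero digits are significant.

3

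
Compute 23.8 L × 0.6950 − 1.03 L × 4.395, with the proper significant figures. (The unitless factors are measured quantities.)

23.8 × 0.6950 = 16.541 → 16.5 L (3 s.f., last digit at the 10^-1 place).
1.03 × 4.395 = 4.52685 → 4.53 L (3 s.f., last digit at the 10^-2 place).
Difference: 12.01415 L; keep the coarser place, 10^-1.
Result: 12.0 L.

12.0 L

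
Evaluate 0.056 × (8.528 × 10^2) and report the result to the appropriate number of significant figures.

48

0.056 × (8.528 × 10^2) = 47.7568
Multiplication/division keeps the fewest significant figures: 0.056 → 2 s.f., 8.528 × 10^2 → 4 s.f.; limit is 2.
Rounded to 2 significant figures: 48.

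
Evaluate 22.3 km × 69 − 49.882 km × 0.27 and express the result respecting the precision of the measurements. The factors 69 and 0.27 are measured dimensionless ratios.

1.5 × 10³ km

22.3 × 69 = 1538.7 → 1.5 × 10³ km (2 s.f., last digit at the 10^2 place).
49.882 × 0.27 = 13.46814 → 13 km (2 s.f., last digit at the 10^0 place).
Difference: 1525.23186 km; keep the coarser place, 10^2.
Result: 1.5 × 10³ km.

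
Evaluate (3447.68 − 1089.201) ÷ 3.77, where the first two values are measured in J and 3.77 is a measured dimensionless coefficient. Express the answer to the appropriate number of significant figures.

626 J

3447.68 J − 1089.201 J = 2358.479 J; the difference is limited to 2 decimal places (6 s.f.).
Carrying full precision, 2358.479 ÷ 3.77 = 625.591246684… J; 3.77 has 3 s.f., so the result keeps min(6, 3) = 3 s.f.
Rounded to 3 significant figures: 626 J.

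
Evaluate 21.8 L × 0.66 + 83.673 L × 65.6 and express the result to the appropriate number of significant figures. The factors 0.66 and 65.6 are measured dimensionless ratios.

21.8 × 0.66 = 14.388 → 14 L (2 s.f., last digit at the 10^0 place).
83.673 × 65.6 = 5488.9488 → 5.49 × 10^3 L (3 s.f., last digit at the 10^1 place).
Sum: 5503.3368 L; keep the coarser place, 10^1.
Result: 5.50 × 10^3 L.

5.50 × 10^3 L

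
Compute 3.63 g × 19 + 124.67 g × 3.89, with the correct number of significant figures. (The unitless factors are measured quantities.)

3.63 × 19 = 68.97 → 69 g (2 s.f., last digit at the 10^0 place).
124.67 × 3.89 = 484.9663 → 4.85 × 10^2 g (3 s.f., last digit at the 10^0 place).
Sum: 553.9363 g; keep the coarser place, 10^0.
Result: 554 g.

554 g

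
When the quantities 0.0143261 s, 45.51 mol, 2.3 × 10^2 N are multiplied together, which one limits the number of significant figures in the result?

0.0143261 s → 6 s.f.; 45.51 mol → 4 s.f.; 2.3 × 10^2 N → 2 s.f.
The fewest is 2 significant figures, from 2.3 × 10^2 N.

2.3 × 10^2 N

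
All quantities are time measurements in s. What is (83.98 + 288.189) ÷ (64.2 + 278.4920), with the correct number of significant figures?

1.086

83.98 + 288.189 = 372.169, limited to 2 d.p. → 5 s.f.; 64.2 + 278.4920 = 342.6920, limited to 1 d.p. → 4 s.f.
Carrying full precision, 372.169 ÷ 342.6920 = 1.08601601438…; keep min(5, 4) = 4 s.f.
Rounded to 4 significant figures: 1.086.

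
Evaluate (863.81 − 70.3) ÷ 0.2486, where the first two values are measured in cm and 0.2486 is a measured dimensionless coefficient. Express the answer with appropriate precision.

3192 cm

863.81 cm − 70.3 cm = 793.51 cm; the difference is limited to 1 decimal place (4 s.f.).
Carrying full precision, 793.51 ÷ 0.2486 = 3191.91472245… cm; 0.2486 has 4 s.f., so the result keeps min(4, 4) = 4 s.f.
Rounded to 4 significant figures: 3192 cm.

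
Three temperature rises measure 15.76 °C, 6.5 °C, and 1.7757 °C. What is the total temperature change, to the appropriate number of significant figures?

15.76 °C + 6.5 °C + 1.7757 °C = 24.0357 °C.
Addition/subtraction keeps the fewest decimal places: 15.76 → 2 decimal places, 6.5 → 1 decimal place, 1.7757 → 4 decimal places; limit is 1.
Rounded to 1 decimal place: 24.0 °C.

24.0 °C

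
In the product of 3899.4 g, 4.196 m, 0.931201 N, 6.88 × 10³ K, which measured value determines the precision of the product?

6.88 × 10³ K

3899.4 g → 5 s.f.; 4.196 m → 4 s.f.; 0.931201 N → 6 s.f.; 6.88 × 10³ K → 3 s.f.
The fewest is 3 significant figures, from 6.88 × 10³ K.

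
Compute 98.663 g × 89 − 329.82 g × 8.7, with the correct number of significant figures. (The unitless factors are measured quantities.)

5.9 × 10^3 g

98.663 × 89 = 8781.007 → 8.8 × 10^3 g (2 s.f., last digit at the 10^2 place).
329.82 × 8.7 = 2869.434 → 2.9 × 10^3 g (2 s.f., last digit at the 10^2 place).
Difference: 5911.573 g; keep the coarser place, 10^2.
Result: 5.9 × 10^3 g.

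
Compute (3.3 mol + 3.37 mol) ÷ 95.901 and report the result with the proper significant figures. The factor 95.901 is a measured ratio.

3.3 mol + 3.37 mol = 6.67 mol; the sum is limited to 1 decimal place (2 s.f.).
Carrying full precision, 6.67 ÷ 95.901 = 0.069550891023… mol; 95.901 has 5 s.f., so the result keeps min(2, 5) = 2 s.f.
Rounded to 2 significant figures: 0.070 mol.

0.070 mol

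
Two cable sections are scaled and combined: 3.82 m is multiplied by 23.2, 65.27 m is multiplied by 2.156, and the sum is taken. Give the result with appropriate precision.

229.3 m

3.82 × 23.2 = 88.624 → 88.6 m (3 s.f., last digit at the 10^-1 place).
65.27 × 2.156 = 140.72212 → 1.407 × 10^2 m (4 s.f., last digit at the 10^-1 place).
Sum: 229.34612 m; keep the coarser place, 10^-1.
Result: 229.3 m.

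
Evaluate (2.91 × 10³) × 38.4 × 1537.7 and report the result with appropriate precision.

(2.91 × 10³) × 38.4 × 1537.7 = 171828748.8
Multiplication/division keeps the fewest significant figures: 2.91 × 10³ → 3 s.f., 38.4 → 3 s.f., 1537.7 → 5 s.f.; limit is 3.
Rounded to 3 significant figures: 1.72 × 10⁸.

1.72 × 10⁸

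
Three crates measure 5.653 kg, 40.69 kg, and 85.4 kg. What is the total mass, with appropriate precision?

131.7 kg

5.653 kg + 40.69 kg + 85.4 kg = 131.743 kg.
Addition/subtraction keeps the fewest decimal places: 5.653 → 3 decimal places, 40.69 → 2 decimal places, 85.4 → 1 decimal place; limit is 1.
Rounded to 1 decimal place: 131.7 kg.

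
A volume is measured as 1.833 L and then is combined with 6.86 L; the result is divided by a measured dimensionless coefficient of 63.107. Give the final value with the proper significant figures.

1.833 L + 6.86 L = 8.693 L; the sum is limited to 2 decimal places (3 s.f.).
Carrying full precision, 8.693 ÷ 63.107 = 0.137750170346… L; 63.107 has 5 s.f., so the result keeps min(3, 5) = 3 s.f.
Rounded to 3 significant figures: 0.138 L.

0.138 L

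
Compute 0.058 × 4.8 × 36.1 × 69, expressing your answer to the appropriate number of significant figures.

6.9 × 10^2

0.058 × 4.8 × 36.1 × 69 = 693.46656
Multiplication/division keeps the fewest significant figures: 0.058 → 2 s.f., 4.8 → 2 s.f., 36.1 → 3 s.f., 69 → 2 s.f.; limit is 2.
Rounded to 2 significant figures: 6.9 × 10^2.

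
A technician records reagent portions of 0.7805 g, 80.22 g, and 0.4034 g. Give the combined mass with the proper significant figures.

81.40 g

0.7805 g + 80.22 g + 0.4034 g = 81.4039 g.
Addition/subtraction keeps the fewest decimal places: 0.7805 → 4 decimal places, 80.22 → 2 decimal places, 0.4034 → 4 decimal places; limit is 2.
Rounded to 2 decimal places: 81.40 g.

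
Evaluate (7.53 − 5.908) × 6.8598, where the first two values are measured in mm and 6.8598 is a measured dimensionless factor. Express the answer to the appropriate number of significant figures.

7.53 mm − 5.908 mm = 1.622 mm; the difference is limited to 2 decimal places (3 s.f.).
Carrying full precision, 1.622 × 6.8598 = 11.1265956 mm; 6.8598 has 5 s.f., so the result keeps min(3, 5) = 3 s.f.
Rounded to 3 significant figures: 11.1 mm.

11.1 mm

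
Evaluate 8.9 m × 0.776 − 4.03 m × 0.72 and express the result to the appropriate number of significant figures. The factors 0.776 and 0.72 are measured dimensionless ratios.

4.0 m

8.9 × 0.776 = 6.9064 → 6.9 m (2 s.f., last digit at the 10^-1 place).
4.03 × 0.72 = 2.9016 → 2.9 m (2 s.f., last digit at the 10^-1 place).
Difference: 4.0048 m; keep the coarser place, 10^-1.
Result: 4.0 m.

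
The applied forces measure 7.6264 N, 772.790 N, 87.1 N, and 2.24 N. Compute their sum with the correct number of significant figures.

869.8 N

7.6264 N + 772.790 N + 87.1 N + 2.24 N = 869.7564 N.
Addition/subtraction keeps the fewest decimal places: 7.6264 → 4 decimal places, 772.790 → 3 decimal places, 87.1 → 1 decimal place, 2.24 → 2 decimal places; limit is 1.
Rounded to 1 decimal place: 869.8 N.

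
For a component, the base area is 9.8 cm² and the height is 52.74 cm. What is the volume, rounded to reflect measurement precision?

5.2 × 10² cm³

volume = 9.8 cm² × 52.74 cm = 516.852 cm³.
9.8 has 2 significant figures; 52.74 has 4.
Division/multiplication keeps the fewest: 2 significant figures.
Rounded: 5.2 × 10² cm³.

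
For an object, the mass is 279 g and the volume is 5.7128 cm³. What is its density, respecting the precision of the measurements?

48.8 g/cm³

density = 279 g ÷ 5.7128 cm³ = 48.8376978014… g/cm³.
279 has 3 significant figures; 5.7128 has 5.
Division/multiplication keeps the fewest: 3 significant figures.
Rounded: 48.8 g/cm³.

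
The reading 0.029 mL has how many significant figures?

2

0.029: leading zeros are not significant.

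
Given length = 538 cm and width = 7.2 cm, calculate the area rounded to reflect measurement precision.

3.9 × 10³ cm²

area = 538 cm × 7.2 cm = 3873.6 cm².
538 has 3 significant figures; 7.2 has 2.
Division/multiplication keeps the fewest: 2 significant figures.
Rounded: 3.9 × 10³ cm².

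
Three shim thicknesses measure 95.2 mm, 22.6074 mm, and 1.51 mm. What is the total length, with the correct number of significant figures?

95.2 mm + 22.6074 mm + 1.51 mm = 119.3174 mm.
Addition/subtraction keeps the fewest decimal places: 95.2 → 1 decimal place, 22.6074 → 4 decimal places, 1.51 → 2 decimal places; limit is 1.
Rounded to 1 decimal place: 119.3 mm.

119.3 mm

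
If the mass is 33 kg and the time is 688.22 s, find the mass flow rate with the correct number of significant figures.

mass flow rate = 33 kg ÷ 688.22 s = 0.0479497834995… kg/s.
33 has 2 significant figures; 688.22 has 5.
Division/multiplication keeps the fewest: 2 significant figures.
Rounded: 0.048 kg/s.

0.048 kg/s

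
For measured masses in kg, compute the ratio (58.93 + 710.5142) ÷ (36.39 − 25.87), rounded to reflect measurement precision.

73.14

58.93 + 710.5142 = 769.4442, limited to 2 d.p. → 5 s.f.; 36.39 − 25.87 = 10.52, limited to 2 d.p. → 4 s.f.
Carrying full precision, 769.4442 ÷ 10.52 = 73.1410836502…; keep min(5, 4) = 4 s.f.
Rounded to 4 significant figures: 73.14.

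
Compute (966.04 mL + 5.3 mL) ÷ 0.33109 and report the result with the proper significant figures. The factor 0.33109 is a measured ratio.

966.04 mL + 5.3 mL = 971.34 mL; the sum is limited to 1 decimal place (4 s.f.).
Carrying full precision, 971.34 ÷ 0.33109 = 2933.76423329… mL; 0.33109 has 5 s.f., so the result keeps min(4, 5) = 4 s.f.
Rounded to 4 significant figures: 2934 mL.

2934 mL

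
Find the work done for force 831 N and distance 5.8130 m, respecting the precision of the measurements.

work done = 831 N × 5.8130 m = 4830.603 J.
831 has 3 significant figures; 5.8130 has 5.
Division/multiplication keeps the fewest: 3 significant figures.
Rounded: 4.83 × 10³ J.

4.83 × 10³ J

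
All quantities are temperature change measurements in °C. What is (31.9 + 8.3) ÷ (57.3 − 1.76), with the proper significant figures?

0.724

31.9 + 8.3 = 40.2, limited to 1 d.p. → 3 s.f.; 57.3 − 1.76 = 55.54, limited to 1 d.p. → 3 s.f.
Carrying full precision, 40.2 ÷ 55.54 = 0.723802664746…; keep min(3, 3) = 3 s.f.
Rounded to 3 significant figures: 0.724.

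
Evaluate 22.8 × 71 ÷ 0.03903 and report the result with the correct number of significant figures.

4.1 × 10⁴

22.8 × 71 ÷ 0.03903 = 41475.7878555…
Multiplication/division keeps the fewest significant figures: 22.8 → 3 s.f., 71 → 2 s.f., 0.03903 → 4 s.f.; limit is 2.
Rounded to 2 significant figures: 4.1 × 10⁴.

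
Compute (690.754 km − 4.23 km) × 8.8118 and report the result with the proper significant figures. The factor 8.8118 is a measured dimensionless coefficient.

690.754 km − 4.23 km = 686.524 km; the difference is limited to 2 decimal places (5 s.f.).
Carrying full precision, 686.524 × 8.8118 = 6049.5121832 km; 8.8118 has 5 s.f., so the result keeps min(5, 5) = 5 s.f.
Rounded to 5 significant figures: 6049.5 km.

6049.5 km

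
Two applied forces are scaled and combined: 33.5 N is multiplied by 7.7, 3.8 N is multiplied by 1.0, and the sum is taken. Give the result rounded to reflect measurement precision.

2.6 × 10² N

33.5 × 7.7 = 257.95 → 2.6 × 10² N (2 s.f., last digit at the 10^1 place).
3.8 × 1.0 = 3.8 → 3.8 N (2 s.f., last digit at the 10^-1 place).
Sum: 261.75 N; keep the coarser place, 10^1.
Result: 2.6 × 10² N.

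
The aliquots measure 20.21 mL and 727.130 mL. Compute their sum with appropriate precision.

747.34 mL

20.21 mL + 727.130 mL = 747.340 mL.
Addition/subtraction keeps the fewest decimal places: 20.21 → 2 decimal places, 727.130 → 3 decimal places; limit is 2.
Rounded to 2 decimal places: 747.34 mL.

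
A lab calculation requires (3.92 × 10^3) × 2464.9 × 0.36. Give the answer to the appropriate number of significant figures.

3.5 × 10^6

(3.92 × 10^3) × 2464.9 × 0.36 = 3478466.88
Multiplication/division keeps the fewest significant figures: 3.92 × 10^3 → 3 s.f., 2464.9 → 5 s.f., 0.36 → 2 s.f.; limit is 2.
Rounded to 2 significant figures: 3.5 × 10^6.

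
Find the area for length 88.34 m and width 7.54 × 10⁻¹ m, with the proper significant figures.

area = 88.34 m × 7.54 × 10⁻¹ m = 66.60836 m².
88.34 has 4 significant figures; 7.54 × 10⁻¹ has 3.
Division/multiplication keeps the fewest: 3 significant figures.
Rounded: 66.6 m².

66.6 m²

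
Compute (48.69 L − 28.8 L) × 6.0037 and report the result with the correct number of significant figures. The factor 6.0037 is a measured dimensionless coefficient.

119 L

48.69 L − 28.8 L = 19.89 L; the difference is limited to 1 decimal place (3 s.f.).
Carrying full precision, 19.89 × 6.0037 = 119.413593 L; 6.0037 has 5 s.f., so the result keeps min(3, 5) = 3 s.f.
Rounded to 3 significant figures: 119 L.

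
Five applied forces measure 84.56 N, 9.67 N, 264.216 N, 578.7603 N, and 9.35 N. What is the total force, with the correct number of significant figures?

946.56 N

84.56 N + 9.67 N + 264.216 N + 578.7603 N + 9.35 N = 946.5563 N.
Addition/subtraction keeps the fewest decimal places: 84.56 → 2 decimal places, 9.67 → 2 decimal places, 264.216 → 3 decimal places, 578.7603 → 4 decimal places, 9.35 → 2 decimal places; limit is 2.
Rounded to 2 decimal places: 946.56 N.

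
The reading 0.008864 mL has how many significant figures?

0.008864: leading zeros are not significant.

4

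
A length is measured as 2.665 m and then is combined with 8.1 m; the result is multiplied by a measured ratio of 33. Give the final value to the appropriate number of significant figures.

3.6 × 10² m

2.665 m + 8.1 m = 10.765 m; the sum is limited to 1 decimal place (3 s.f.).
Carrying full precision, 10.765 × 33 = 355.245 m; 33 has 2 s.f., so the result keeps min(3, 2) = 2 s.f.
Rounded to 2 significant figures: 3.6 × 10² m.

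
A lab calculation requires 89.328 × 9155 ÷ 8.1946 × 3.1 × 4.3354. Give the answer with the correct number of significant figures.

1.3 × 10^6

89.328 × 9155 ÷ 8.1946 × 3.1 × 4.3354 = 1341247.93671…
Multiplication/division keeps the fewest significant figures: 89.328 → 5 s.f., 9155 → 4 s.f., 8.1946 → 5 s.f., 3.1 → 2 s.f., 4.3354 → 5 s.f.; limit is 2.
Rounded to 2 significant figures: 1.3 × 10^6.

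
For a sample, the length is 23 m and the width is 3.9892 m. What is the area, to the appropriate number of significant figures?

area = 23 m × 3.9892 m = 91.7516 m².
23 has 2 significant figures; 3.9892 has 5.
Division/multiplication keeps the fewest: 2 significant figures.
Rounded: 92 m².

92 m²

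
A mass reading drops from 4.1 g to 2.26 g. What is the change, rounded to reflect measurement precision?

4.1 g − 2.26 g = 1.84 g.
Addition/subtraction keeps the fewest decimal places: 4.1 → 1 decimal place, 2.26 → 2 decimal places; limit is 1.
Rounded to 1 decimal place: 1.8 g.

1.8 g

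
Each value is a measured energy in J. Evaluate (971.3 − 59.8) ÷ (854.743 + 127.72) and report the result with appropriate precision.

0.9278

971.3 − 59.8 = 911.5, limited to 1 d.p. → 4 s.f.; 854.743 + 127.72 = 982.463, limited to 2 d.p. → 5 s.f.
Carrying full precision, 911.5 ÷ 982.463 = 0.927770307889…; keep min(4, 5) = 4 s.f.
Rounded to 4 significant figures: 0.9278.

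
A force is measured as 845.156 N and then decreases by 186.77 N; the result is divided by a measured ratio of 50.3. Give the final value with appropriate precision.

13.1 N

845.156 N − 186.77 N = 658.386 N; the difference is limited to 2 decimal places (5 s.f.).
Carrying full precision, 658.386 ÷ 50.3 = 13.0891848907… N; 50.3 has 3 s.f., so the result keeps min(5, 3) = 3 s.f.
Rounded to 3 significant figures: 13.1 N.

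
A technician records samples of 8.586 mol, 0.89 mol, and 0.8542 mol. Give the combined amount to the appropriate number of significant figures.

10.33 mol

8.586 mol + 0.89 mol + 0.8542 mol = 10.3302 mol.
Addition/subtraction keeps the fewest decimal places: 8.586 → 3 decimal places, 0.89 → 2 decimal places, 0.8542 → 4 decimal places; limit is 2.
Rounded to 2 decimal places: 10.33 mol.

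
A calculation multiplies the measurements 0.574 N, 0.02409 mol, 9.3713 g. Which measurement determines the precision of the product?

0.574 N

0.574 N → 3 s.f.; 0.02409 mol → 4 s.f.; 9.3713 g → 5 s.f.
The fewest is 3 significant figures, from 0.574 N.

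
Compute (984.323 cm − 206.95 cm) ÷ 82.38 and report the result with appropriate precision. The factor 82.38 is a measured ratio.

9.436 cm

984.323 cm − 206.95 cm = 777.373 cm; the difference is limited to 2 decimal places (5 s.f.).
Carrying full precision, 777.373 ÷ 82.38 = 9.43642874484… cm; 82.38 has 4 s.f., so the result keeps min(5, 4) = 4 s.f.
Rounded to 4 significant figures: 9.436 cm.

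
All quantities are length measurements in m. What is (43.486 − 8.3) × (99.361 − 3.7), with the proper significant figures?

43.486 − 8.3 = 35.186, limited to 1 d.p. → 3 s.f.; 99.361 − 3.7 = 95.661, limited to 1 d.p. → 3 s.f.
Carrying full precision, 35.186 × 95.661 = 3365.927946; keep min(3, 3) = 3 s.f.
Rounded to 3 significant figures: 3.37 × 10^3 m².

3.37 × 10^3 m²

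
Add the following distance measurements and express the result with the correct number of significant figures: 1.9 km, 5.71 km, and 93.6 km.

101.2 km

1.9 km + 5.71 km + 93.6 km = 101.21 km.
Addition/subtraction keeps the fewest decimal places: 1.9 → 1 decimal place, 5.71 → 2 decimal places, 93.6 → 1 decimal place; limit is 1.
Rounded to 1 decimal place: 101.2 km.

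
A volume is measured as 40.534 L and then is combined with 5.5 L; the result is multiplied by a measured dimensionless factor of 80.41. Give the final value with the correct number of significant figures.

3.70 × 10³ L

40.534 L + 5.5 L = 46.034 L; the sum is limited to 1 decimal place (3 s.f.).
Carrying full precision, 46.034 × 80.41 = 3701.59394 L; 80.41 has 4 s.f., so the result keeps min(3, 4) = 3 s.f.
Rounded to 3 significant figures: 3.70 × 10³ L.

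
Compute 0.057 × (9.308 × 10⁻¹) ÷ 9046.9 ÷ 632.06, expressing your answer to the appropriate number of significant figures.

0.057 × (9.308 × 10⁻¹) ÷ 9046.9 ÷ 632.06 = 9.27840090166 × 10^-9…
Multiplication/division keeps the fewest significant figures: 0.057 → 2 s.f., 9.308 × 10⁻¹ → 4 s.f., 9046.9 → 5 s.f., 632.06 → 5 s.f.; limit is 2.
Rounded to 2 significant figures: 9.3 × 10⁻⁹.

9.3 × 10⁻⁹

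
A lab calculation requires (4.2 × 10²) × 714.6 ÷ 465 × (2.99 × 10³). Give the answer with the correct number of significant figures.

(4.2 × 10²) × 714.6 ÷ 465 × (2.99 × 10³) = 1929881.03226…
Multiplication/division keeps the fewest significant figures: 4.2 × 10² → 2 s.f., 714.6 → 4 s.f., 465 → 3 s.f., 2.99 × 10³ → 3 s.f.; limit is 2.
Rounded to 2 significant figures: 1.9 × 10⁶.

1.9 × 10⁶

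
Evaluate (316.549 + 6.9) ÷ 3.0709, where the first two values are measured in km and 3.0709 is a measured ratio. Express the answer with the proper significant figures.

1.053 × 10^2 km

316.549 km + 6.9 km = 323.449 km; the sum is limited to 1 decimal place (4 s.f.).
Carrying full precision, 323.449 ÷ 3.0709 = 105.327102804… km; 3.0709 has 5 s.f., so the result keeps min(4, 5) = 4 s.f.
Rounded to 4 significant figures: 1.053 × 10^2 km.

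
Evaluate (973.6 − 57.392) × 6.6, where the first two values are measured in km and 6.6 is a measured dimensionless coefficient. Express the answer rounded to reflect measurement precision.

6.0 × 10^3 km

973.6 km − 57.392 km = 916.208 km; the difference is limited to 1 decimal place (4 s.f.).
Carrying full precision, 916.208 × 6.6 = 6046.9728 km; 6.6 has 2 s.f., so the result keeps min(4, 2) = 2 s.f.
Rounded to 2 significant figures: 6.0 × 10^3 km.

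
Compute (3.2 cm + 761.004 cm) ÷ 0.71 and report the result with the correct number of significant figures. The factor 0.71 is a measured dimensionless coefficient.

3.2 cm + 761.004 cm = 764.204 cm; the sum is limited to 1 decimal place (4 s.f.).
Carrying full precision, 764.204 ÷ 0.71 = 1076.34366197… cm; 0.71 has 2 s.f., so the result keeps min(4, 2) = 2 s.f.
Rounded to 2 significant figures: 1.1 × 10³ cm.

1.1 × 10³ cm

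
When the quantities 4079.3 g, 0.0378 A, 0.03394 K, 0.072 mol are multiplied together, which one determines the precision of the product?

0.072 mol

4079.3 g → 5 s.f.; 0.0378 A → 3 s.f.; 0.03394 K → 4 s.f.; 0.072 mol → 2 s.f.
The fewest is 2 significant figures, from 0.072 mol.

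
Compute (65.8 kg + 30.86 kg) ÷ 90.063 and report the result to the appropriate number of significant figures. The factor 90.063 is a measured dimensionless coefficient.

65.8 kg + 30.86 kg = 96.66 kg; the sum is limited to 1 decimal place (3 s.f.).
Carrying full precision, 96.66 ÷ 90.063 = 1.07324872589… kg; 90.063 has 5 s.f., so the result keeps min(3, 5) = 3 s.f.
Rounded to 3 significant figures: 1.07 kg.

1.07 kg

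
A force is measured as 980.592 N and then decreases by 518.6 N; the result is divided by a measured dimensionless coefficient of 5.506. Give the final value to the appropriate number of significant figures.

83.91 N

980.592 N − 518.6 N = 461.992 N; the difference is limited to 1 decimal place (4 s.f.).
Carrying full precision, 461.992 ÷ 5.506 = 83.907010534… N; 5.506 has 4 s.f., so the result keeps min(4, 4) = 4 s.f.
Rounded to 4 significant figures: 83.91 N.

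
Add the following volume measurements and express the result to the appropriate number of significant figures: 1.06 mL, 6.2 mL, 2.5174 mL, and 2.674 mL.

1.06 mL + 6.2 mL + 2.5174 mL + 2.674 mL = 12.4514 mL.
Addition/subtraction keeps the fewest decimal places: 1.06 → 2 decimal places, 6.2 → 1 decimal place, 2.5174 → 4 decimal places, 2.674 → 3 decimal places; limit is 1.
Rounded to 1 decimal place: 12.5 mL.

12.5 mL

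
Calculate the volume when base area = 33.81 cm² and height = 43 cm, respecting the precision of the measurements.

1.5 × 10³ cm³

volume = 33.81 cm² × 43 cm = 1453.83 cm³.
33.81 has 4 significant figures; 43 has 2.
Division/multiplication keeps the fewest: 2 significant figures.
Rounded: 1.5 × 10³ cm³.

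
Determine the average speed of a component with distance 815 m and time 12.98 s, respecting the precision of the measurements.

average speed = 815 m ÷ 12.98 s = 62.7889060092… m/s.
815 has 3 significant figures; 12.98 has 4.
Division/multiplication keeps the fewest: 3 significant figures.
Rounded: 62.8 m/s.

62.8 m/s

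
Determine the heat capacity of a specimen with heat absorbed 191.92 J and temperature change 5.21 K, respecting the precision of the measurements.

heat capacity = 191.92 J ÷ 5.21 K = 36.8368522073… J/K.
191.92 has 5 significant figures; 5.21 has 3.
Division/multiplication keeps the fewest: 3 significant figures.
Rounded: 36.8 J/K.

36.8 J/K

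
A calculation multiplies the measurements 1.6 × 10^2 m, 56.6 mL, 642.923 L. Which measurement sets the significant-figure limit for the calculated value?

1.6 × 10^2 m → 2 s.f.; 56.6 mL → 3 s.f.; 642.923 L → 6 s.f.
The fewest is 2 significant figures, from 1.6 × 10^2 m.

1.6 × 10^2 m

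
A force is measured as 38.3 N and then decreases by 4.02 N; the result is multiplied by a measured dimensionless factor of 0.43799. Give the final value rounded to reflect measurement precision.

38.3 N − 4.02 N = 34.28 N; the difference is limited to 1 decimal place (3 s.f.).
Carrying full precision, 34.28 × 0.43799 = 15.0142972 N; 0.43799 has 5 s.f., so the result keeps min(3, 5) = 3 s.f.
Rounded to 3 significant figures: 15.0 N.

15.0 N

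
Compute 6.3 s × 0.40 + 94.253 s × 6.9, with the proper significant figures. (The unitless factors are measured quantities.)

6.5 × 10² s

6.3 × 0.40 = 2.52 → 2.5 s (2 s.f., last digit at the 10^-1 place).
94.253 × 6.9 = 650.3457 → 6.5 × 10² s (2 s.f., last digit at the 10^1 place).
Sum: 652.8657 s; keep the coarser place, 10^1.
Result: 6.5 × 10² s.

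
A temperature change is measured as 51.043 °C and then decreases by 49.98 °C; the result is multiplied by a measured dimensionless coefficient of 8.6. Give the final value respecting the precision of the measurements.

51.043 °C − 49.98 °C = 1.063 °C; the difference is limited to 2 decimal places (3 s.f.).
Carrying full precision, 1.063 × 8.6 = 9.1418 °C; 8.6 has 2 s.f., so the result keeps min(3, 2) = 2 s.f.
Rounded to 2 significant figures: 9.1 °C.

9.1 °C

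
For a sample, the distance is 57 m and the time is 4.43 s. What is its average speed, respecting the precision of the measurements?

average speed = 57 m ÷ 4.43 s = 12.8668171558… m/s.
57 has 2 significant figures; 4.43 has 3.
Division/multiplication keeps the fewest: 2 significant figures.
Rounded: 13 m/s.

13 m/s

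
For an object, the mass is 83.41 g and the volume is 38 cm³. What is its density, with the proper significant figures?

2.2 g/cm³

density = 83.41 g ÷ 38 cm³ = 2.195 g/cm³.
83.41 has 4 significant figures; 38 has 2.
Division/multiplication keeps the fewest: 2 significant figures.
Rounded: 2.2 g/cm³.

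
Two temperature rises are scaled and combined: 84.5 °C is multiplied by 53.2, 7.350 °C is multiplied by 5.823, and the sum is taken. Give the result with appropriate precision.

84.5 × 53.2 = 4495.4 → 4.50 × 10^3 °C (3 s.f., last digit at the 10^1 place).
7.350 × 5.823 = 42.79905 → 42.80 °C (4 s.f., last digit at the 10^-2 place).
Sum: 4538.19905 °C; keep the coarser place, 10^1.
Result: 4.54 × 10^3 °C.

4.54 × 10^3 °C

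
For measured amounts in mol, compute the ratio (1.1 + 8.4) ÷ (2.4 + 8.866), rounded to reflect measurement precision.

0.84

1.1 + 8.4 = 9.5, limited to 1 d.p. → 2 s.f.; 2.4 + 8.866 = 11.266, limited to 1 d.p. → 3 s.f.
Carrying full precision, 9.5 ÷ 11.266 = 0.843245162436…; keep min(2, 3) = 2 s.f.
Rounded to 2 significant figures: 0.84.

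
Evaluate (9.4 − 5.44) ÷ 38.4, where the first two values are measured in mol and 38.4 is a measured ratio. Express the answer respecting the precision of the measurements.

0.10 mol

9.4 mol − 5.44 mol = 3.96 mol; the difference is limited to 1 decimal place (2 s.f.).
Carrying full precision, 3.96 ÷ 38.4 = 0.103125 mol; 38.4 has 3 s.f., so the result keeps min(2, 3) = 2 s.f.
Rounded to 2 significant figures: 0.10 mol.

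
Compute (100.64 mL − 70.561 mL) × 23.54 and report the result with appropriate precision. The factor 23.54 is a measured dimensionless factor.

100.64 mL − 70.561 mL = 30.079 mL; the difference is limited to 2 decimal places (4 s.f.).
Carrying full precision, 30.079 × 23.54 = 708.05966 mL; 23.54 has 4 s.f., so the result keeps min(4, 4) = 4 s.f.
Rounded to 4 significant figures: 708.1 mL.

708.1 mL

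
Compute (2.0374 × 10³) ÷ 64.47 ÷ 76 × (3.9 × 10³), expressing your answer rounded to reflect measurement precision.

(2.0374 × 10³) ÷ 64.47 ÷ 76 × (3.9 × 10³) = 1621.69675002…
Multiplication/division keeps the fewest significant figures: 2.0374 × 10³ → 5 s.f., 64.47 → 4 s.f., 76 → 2 s.f., 3.9 × 10³ → 2 s.f.; limit is 2.
Rounded to 2 significant figures: 1.6 × 10³.

1.6 × 10³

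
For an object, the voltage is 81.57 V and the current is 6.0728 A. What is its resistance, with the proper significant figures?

resistance = 81.57 V ÷ 6.0728 A = 13.4320247662… Ω.
81.57 has 4 significant figures; 6.0728 has 5.
Division/multiplication keeps the fewest: 4 significant figures.
Rounded: 13.43 Ω.

13.43 Ω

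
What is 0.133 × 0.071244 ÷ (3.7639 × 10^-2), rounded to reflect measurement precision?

0.133 × 0.071244 ÷ (3.7639 × 10^-2) = 0.251745583039…
Multiplication/division keeps the fewest significant figures: 0.133 → 3 s.f., 0.071244 → 5 s.f., 3.7639 × 10^-2 → 5 s.f.; limit is 3.
Rounded to 3 significant figures: 2.52 × 10^-1.

2.52 × 10^-1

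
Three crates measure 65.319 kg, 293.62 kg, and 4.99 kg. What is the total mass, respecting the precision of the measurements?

65.319 kg + 293.62 kg + 4.99 kg = 363.929 kg.
Addition/subtraction keeps the fewest decimal places: 65.319 → 3 decimal places, 293.62 → 2 decimal places, 4.99 → 2 decimal places; limit is 2.
Rounded to 2 decimal places: 363.93 kg.

363.93 kg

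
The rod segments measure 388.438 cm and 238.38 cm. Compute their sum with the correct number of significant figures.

626.82 cm

388.438 cm + 238.38 cm = 626.818 cm.
Addition/subtraction keeps the fewest decimal places: 388.438 → 3 decimal places, 238.38 → 2 decimal places; limit is 2.
Rounded to 2 decimal places: 626.82 cm.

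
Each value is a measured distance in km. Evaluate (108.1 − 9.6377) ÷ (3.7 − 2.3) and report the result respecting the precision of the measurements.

108.1 − 9.6377 = 98.4623, limited to 1 d.p. → 3 s.f.; 3.7 − 2.3 = 1.4, limited to 1 d.p. → 2 s.f.
Carrying full precision, 98.4623 ÷ 1.4 = 70.3302142857…; keep min(3, 2) = 2 s.f.
Rounded to 2 significant figures: 7.0 × 10^1.

7.0 × 10^1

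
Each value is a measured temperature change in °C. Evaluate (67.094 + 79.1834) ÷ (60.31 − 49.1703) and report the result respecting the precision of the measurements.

13.13

67.094 + 79.1834 = 146.2774, limited to 3 d.p. → 6 s.f.; 60.31 − 49.1703 = 11.1397, limited to 2 d.p. → 4 s.f.
Carrying full precision, 146.2774 ÷ 11.1397 = 13.1311794752…; keep min(6, 4) = 4 s.f.
Rounded to 4 significant figures: 13.13.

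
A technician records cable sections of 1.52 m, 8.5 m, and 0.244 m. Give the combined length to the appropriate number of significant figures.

10.3 m

1.52 m + 8.5 m + 0.244 m = 10.264 m.
Addition/subtraction keeps the fewest decimal places: 1.52 → 2 decimal places, 8.5 → 1 decimal place, 0.244 → 3 decimal places; limit is 1.
Rounded to 1 decimal place: 10.3 m.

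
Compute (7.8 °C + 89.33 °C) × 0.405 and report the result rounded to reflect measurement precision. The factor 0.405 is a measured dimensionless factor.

7.8 °C + 89.33 °C = 97.13 °C; the sum is limited to 1 decimal place (3 s.f.).
Carrying full precision, 97.13 × 0.405 = 39.33765 °C; 0.405 has 3 s.f., so the result keeps min(3, 3) = 3 s.f.
Rounded to 3 significant figures: 39.3 °C.

39.3 °C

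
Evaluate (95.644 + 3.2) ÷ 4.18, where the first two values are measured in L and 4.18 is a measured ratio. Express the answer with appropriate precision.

95.644 L + 3.2 L = 98.844 L; the sum is limited to 1 decimal place (3 s.f.).
Carrying full precision, 98.844 ÷ 4.18 = 23.6468899522… L; 4.18 has 3 s.f., so the result keeps min(3, 3) = 3 s.f.
Rounded to 3 significant figures: 23.6 L.

23.6 L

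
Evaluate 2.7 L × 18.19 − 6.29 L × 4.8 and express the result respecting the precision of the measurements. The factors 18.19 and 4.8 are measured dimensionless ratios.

19 L

2.7 × 18.19 = 49.113 → 49 L (2 s.f., last digit at the 10^0 place).
6.29 × 4.8 = 30.192 → 3.0 × 10¹ L (2 s.f., last digit at the 10^0 place).
Difference: 18.921 L; keep the coarser place, 10^0.
Result: 19 L.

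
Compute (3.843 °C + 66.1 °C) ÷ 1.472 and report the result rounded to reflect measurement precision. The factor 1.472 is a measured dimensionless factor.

3.843 °C + 66.1 °C = 69.943 °C; the sum is limited to 1 decimal place (3 s.f.).
Carrying full precision, 69.943 ÷ 1.472 = 47.515625 °C; 1.472 has 4 s.f., so the result keeps min(3, 4) = 3 s.f.
Rounded to 3 significant figures: 47.5 °C.

47.5 °C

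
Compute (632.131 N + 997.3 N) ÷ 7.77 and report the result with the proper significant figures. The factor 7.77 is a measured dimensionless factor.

2.10 × 10² N

632.131 N + 997.3 N = 1629.431 N; the sum is limited to 1 decimal place (5 s.f.).
Carrying full precision, 1629.431 ÷ 7.77 = 209.707979408… N; 7.77 has 3 s.f., so the result keeps min(5, 3) = 3 s.f.
Rounded to 3 significant figures: 2.10 × 10² N.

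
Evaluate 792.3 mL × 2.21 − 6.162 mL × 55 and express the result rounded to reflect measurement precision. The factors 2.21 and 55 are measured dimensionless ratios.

1.41 × 10³ mL

792.3 × 2.21 = 1750.983 → 1.75 × 10³ mL (3 s.f., last digit at the 10^1 place).
6.162 × 55 = 338.91 → 3.4 × 10² mL (2 s.f., last digit at the 10^1 place).
Difference: 1412.073 mL; keep the coarser place, 10^1.
Result: 1.41 × 10³ mL.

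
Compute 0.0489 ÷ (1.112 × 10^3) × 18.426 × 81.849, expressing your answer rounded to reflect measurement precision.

0.0663

0.0489 ÷ (1.112 × 10^3) × 18.426 × 81.849 = 0.0663206106642…
Multiplication/division keeps the fewest significant figures: 0.0489 → 3 s.f., 1.112 × 10^3 → 4 s.f., 18.426 → 5 s.f., 81.849 → 5 s.f.; limit is 3.
Rounded to 3 significant figures: 0.0663.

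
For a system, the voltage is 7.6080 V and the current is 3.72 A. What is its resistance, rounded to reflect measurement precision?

2.05 Ω

resistance = 7.6080 V ÷ 3.72 A = 2.04516129032… Ω.
7.6080 has 5 significant figures; 3.72 has 3.
Division/multiplication keeps the fewest: 3 significant figures.
Rounded: 2.05 Ω.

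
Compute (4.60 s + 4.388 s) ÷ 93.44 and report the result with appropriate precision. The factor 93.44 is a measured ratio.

0.0962 s

4.60 s + 4.388 s = 8.988 s; the sum is limited to 2 decimal places (3 s.f.).
Carrying full precision, 8.988 ÷ 93.44 = 0.0961900684932… s; 93.44 has 4 s.f., so the result keeps min(3, 4) = 3 s.f.
Rounded to 3 significant figures: 0.0962 s.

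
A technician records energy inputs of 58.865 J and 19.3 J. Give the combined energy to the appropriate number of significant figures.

58.865 J + 19.3 J = 78.165 J.
Addition/subtraction keeps the fewest decimal places: 58.865 → 3 decimal places, 19.3 → 1 decimal place; limit is 1.
Rounded to 1 decimal place: 78.2 J.

78.2 J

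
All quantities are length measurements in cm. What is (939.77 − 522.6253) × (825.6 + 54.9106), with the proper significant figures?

3.673 × 10⁵ cm²

939.77 − 522.6253 = 417.1447, limited to 2 d.p. → 5 s.f.; 825.6 + 54.9106 = 880.5106, limited to 1 d.p. → 4 s.f.
Carrying full precision, 417.1447 × 880.5106 = 367300.330084…; keep min(5, 4) = 4 s.f.
Rounded to 4 significant figures: 3.673 × 10⁵ cm².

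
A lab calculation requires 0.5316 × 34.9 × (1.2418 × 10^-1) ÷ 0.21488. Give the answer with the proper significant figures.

0.5316 × 34.9 × (1.2418 × 10^-1) ÷ 0.21488 = 10.7217594527…
Multiplication/division keeps the fewest significant figures: 0.5316 → 4 s.f., 34.9 → 3 s.f., 1.2418 × 10^-1 → 5 s.f., 0.21488 → 5 s.f.; limit is 3.
Rounded to 3 significant figures: 10.7.

10.7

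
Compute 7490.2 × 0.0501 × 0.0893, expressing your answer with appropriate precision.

33.5

7490.2 × 0.0501 × 0.0893 = 33.510630486
Multiplication/division keeps the fewest significant figures: 7490.2 → 5 s.f., 0.0501 → 3 s.f., 0.0893 → 3 s.f.; limit is 3.
Rounded to 3 significant figures: 33.5.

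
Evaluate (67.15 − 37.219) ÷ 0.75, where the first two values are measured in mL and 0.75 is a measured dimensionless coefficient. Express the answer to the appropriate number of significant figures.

67.15 mL − 37.219 mL = 29.931 mL; the difference is limited to 2 decimal places (4 s.f.).
Carrying full precision, 29.931 ÷ 0.75 = 39.908 mL; 0.75 has 2 s.f., so the result keeps min(4, 2) = 2 s.f.
Rounded to 2 significant figures: 40. mL.

40. mL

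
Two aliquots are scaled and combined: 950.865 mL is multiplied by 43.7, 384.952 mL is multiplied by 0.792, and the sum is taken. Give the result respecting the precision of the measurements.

950.865 × 43.7 = 41552.8005 → 4.16 × 10^4 mL (3 s.f., last digit at the 10^2 place).
384.952 × 0.792 = 304.881984 → 305 mL (3 s.f., last digit at the 10^0 place).
Sum: 41857.682484 mL; keep the coarser place, 10^2.
Result: 4.19 × 10^4 mL.

4.19 × 10^4 mL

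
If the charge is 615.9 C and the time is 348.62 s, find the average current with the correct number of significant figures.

1.767 A

average current = 615.9 C ÷ 348.62 s = 1.76668005278… A.
615.9 has 4 significant figures; 348.62 has 5.
Division/multiplication keeps the fewest: 4 significant figures.
Rounded: 1.767 A.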